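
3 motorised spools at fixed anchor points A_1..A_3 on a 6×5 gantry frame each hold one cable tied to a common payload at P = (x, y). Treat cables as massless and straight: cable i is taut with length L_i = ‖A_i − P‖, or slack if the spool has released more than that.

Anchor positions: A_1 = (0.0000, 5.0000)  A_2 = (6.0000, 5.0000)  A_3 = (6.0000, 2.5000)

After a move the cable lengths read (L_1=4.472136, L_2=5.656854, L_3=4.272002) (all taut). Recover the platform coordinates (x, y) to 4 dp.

(2.0000, 1.0000)

circle eqns → linear via eq_j − eq_1; set q_j = A_j·A_j − L_j²
q_1 = 0.0000+25.0000−20.0000 = 5.0000
-12.0000·x + 0.0000·y = q_1−q_2 = -24.0000
-12.0000·x + 5.0000·y = q_1−q_3 = -19.0000
solve first two rows → x=2.0000, y=1.0000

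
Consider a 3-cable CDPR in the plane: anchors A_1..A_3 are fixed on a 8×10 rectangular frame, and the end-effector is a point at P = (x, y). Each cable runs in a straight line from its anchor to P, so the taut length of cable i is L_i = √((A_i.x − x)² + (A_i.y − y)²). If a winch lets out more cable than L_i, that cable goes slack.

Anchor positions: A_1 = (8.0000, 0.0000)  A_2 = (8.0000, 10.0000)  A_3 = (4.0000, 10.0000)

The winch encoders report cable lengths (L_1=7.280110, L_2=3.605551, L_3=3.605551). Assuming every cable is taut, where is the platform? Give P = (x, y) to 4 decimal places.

(6.0000, 7.0000)

circle eqns → linear via eq_j − eq_1; set c_j = A_j·A_j − L_j²
c_1 = 64.0000+0.0000−53.0000 = 11.0000
0.0000·x − 20.0000·y = c_1−c_2 = -140.0000
8.0000·x − 20.0000·y = c_1−c_3 = -92.0000
solve first two rows → x=6.0000, y=7.0000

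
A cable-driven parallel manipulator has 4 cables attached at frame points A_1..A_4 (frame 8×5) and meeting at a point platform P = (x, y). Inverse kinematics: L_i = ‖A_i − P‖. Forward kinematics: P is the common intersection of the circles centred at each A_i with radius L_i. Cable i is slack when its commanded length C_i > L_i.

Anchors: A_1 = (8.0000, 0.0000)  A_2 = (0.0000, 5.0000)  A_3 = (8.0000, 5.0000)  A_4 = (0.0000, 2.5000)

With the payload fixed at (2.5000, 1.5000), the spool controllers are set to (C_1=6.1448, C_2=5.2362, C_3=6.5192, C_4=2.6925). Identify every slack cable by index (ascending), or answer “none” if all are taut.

1, 2

cable 1: L_1 = ‖A_1−P‖ = 5.7009;  C_1 = 6.1448 → slack
cable 2: L_2 = ‖A_2−P‖ = 4.3012;  C_2 = 5.2362 → slack
cable 3: L_3 = ‖A_3−P‖ = 6.5192;  C_3 = 6.5192 → taut
cable 4: L_4 = ‖A_4−P‖ = 2.6926;  C_4 = 2.6925 → taut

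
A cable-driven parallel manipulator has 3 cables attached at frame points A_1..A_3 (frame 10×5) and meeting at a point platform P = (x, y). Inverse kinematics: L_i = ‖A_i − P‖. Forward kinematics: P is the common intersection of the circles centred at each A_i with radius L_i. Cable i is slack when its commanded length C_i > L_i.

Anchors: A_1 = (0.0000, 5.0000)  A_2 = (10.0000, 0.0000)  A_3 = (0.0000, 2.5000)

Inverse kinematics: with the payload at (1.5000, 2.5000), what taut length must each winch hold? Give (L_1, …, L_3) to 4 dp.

L_1 = √((0.0000−1.5000)² + (5.0000−2.5000)²) = 2.9155
L_2 = √((10.0000−1.5000)² + (0.0000−2.5000)²) = 8.8600
L_3 = √((0.0000−1.5000)² + (2.5000−2.5000)²) = 1.5000

(2.9155, 8.8600, 1.5000)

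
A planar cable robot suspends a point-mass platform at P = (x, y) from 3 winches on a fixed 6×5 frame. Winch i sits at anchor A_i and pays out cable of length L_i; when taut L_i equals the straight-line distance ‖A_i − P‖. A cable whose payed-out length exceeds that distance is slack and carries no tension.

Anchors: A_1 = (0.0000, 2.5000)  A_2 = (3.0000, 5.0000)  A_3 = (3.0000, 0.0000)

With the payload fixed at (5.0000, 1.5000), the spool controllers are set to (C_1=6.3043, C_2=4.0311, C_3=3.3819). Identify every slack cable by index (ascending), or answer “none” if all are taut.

cable 1: √((-5.0000)²+(1.0000)²)=5.0990, C_1=6.3043: slack
cable 2: √((-2.0000)²+(3.5000)²)=4.0311, C_2=4.0311: taut
cable 3: √((-2.0000)²+(-1.5000)²)=2.5000, C_3=3.3819: slack

1, 3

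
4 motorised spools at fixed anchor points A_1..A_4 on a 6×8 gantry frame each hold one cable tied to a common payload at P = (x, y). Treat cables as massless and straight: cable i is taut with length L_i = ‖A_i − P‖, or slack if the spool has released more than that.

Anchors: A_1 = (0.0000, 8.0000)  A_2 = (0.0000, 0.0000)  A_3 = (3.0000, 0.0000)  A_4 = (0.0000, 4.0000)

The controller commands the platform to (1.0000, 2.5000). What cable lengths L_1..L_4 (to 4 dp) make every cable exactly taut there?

L_1 = √((0.0000−1.0000)² + (8.0000−2.5000)²) = 5.5902
L_2 = √((0.0000−1.0000)² + (0.0000−2.5000)²) = 2.6926
L_3 = √((3.0000−1.0000)² + (0.0000−2.5000)²) = 3.2016
L_4 = √((0.0000−1.0000)² + (4.0000−2.5000)²) = 1.8028

(5.5902, 2.6926, 3.2016, 1.8028)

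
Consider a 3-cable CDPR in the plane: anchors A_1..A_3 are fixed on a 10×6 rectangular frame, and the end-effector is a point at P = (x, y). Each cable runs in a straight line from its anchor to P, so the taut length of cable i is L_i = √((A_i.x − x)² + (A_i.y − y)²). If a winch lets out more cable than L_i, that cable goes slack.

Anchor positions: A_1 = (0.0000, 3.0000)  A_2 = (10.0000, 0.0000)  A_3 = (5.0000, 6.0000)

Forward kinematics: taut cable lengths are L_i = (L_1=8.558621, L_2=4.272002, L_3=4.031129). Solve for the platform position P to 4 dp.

(8.5000, 4.0000)

each cable: (A_i−P)·(A_i−P) = L_i²; let q_i = ‖A_i‖²−L_i²
q_1 = 0.0000+9.0000−73.2500 = -64.2500
row 1: -20.0000x + 6.0000y = -146.0000  (q_2=81.7500)
row 2: -10.0000x − 6.0000y = -109.0000  (q_3=44.7500)
Cramer on rows 1–2 → x = 8.5000, y = 4.0000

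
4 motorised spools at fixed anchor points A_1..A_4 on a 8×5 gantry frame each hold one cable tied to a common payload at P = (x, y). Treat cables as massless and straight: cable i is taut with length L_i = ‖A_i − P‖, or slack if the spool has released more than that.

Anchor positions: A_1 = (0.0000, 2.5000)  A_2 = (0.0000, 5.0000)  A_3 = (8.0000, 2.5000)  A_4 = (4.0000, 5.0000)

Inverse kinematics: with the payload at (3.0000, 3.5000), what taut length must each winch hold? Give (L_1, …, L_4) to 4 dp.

L_1: Δ = A_1−P = (-3.0000, -1.0000) → ‖Δ‖ = √10.0000 = 3.1623
L_2: Δ = A_2−P = (-3.0000, 1.5000) → ‖Δ‖ = √11.2500 = 3.3541
L_3: Δ = A_3−P = (5.0000, -1.0000) → ‖Δ‖ = √26.0000 = 5.0990
L_4: Δ = A_4−P = (1.0000, 1.5000) → ‖Δ‖ = √3.2500 = 1.8028

(3.1623, 3.3541, 5.0990, 1.8028)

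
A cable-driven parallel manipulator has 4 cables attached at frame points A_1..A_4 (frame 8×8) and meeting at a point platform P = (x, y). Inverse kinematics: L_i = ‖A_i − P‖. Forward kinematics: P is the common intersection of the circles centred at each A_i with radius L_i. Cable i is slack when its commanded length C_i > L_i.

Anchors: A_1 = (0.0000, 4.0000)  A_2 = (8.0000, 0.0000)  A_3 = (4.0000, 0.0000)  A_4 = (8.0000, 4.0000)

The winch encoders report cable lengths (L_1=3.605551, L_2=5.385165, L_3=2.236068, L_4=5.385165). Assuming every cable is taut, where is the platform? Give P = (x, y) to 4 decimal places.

(3.0000, 2.0000)

circle eqns → linear via eq_j − eq_1; set k_j = A_j·A_j − L_j²
k_1 = 0.0000+16.0000−13.0000 = 3.0000
-16.0000·x + 8.0000·y = k_1−k_2 = -32.0000
-8.0000·x + 8.0000·y = k_1−k_3 = -8.0000
-16.0000·x + 0.0000·y = k_1−k_4 = -48.0000
solve first two rows → x=3.0000, y=2.0000
check cable 4: ‖A_4−P‖² = 29.0000 ≈ L_4² = 29.0000 ✓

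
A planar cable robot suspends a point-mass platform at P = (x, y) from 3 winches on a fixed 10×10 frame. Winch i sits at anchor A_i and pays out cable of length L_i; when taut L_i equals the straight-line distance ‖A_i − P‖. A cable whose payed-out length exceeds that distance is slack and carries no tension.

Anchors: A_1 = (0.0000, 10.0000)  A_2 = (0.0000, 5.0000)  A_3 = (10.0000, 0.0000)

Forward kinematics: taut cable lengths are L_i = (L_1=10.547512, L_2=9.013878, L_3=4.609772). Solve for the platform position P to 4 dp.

(9.0000, 4.5000)

each cable: (A_i−P)·(A_i−P) = L_i²; let c_i = ‖A_i‖²−L_i²
c_1 = 0.0000+100.0000−111.2500 = -11.2500
row 1: 0.0000x + 10.0000y = 45.0000  (c_2=-56.2500)
row 2: -20.0000x + 20.0000y = -90.0000  (c_3=78.7500)
Cramer on rows 1–2 → x = 9.0000, y = 4.5000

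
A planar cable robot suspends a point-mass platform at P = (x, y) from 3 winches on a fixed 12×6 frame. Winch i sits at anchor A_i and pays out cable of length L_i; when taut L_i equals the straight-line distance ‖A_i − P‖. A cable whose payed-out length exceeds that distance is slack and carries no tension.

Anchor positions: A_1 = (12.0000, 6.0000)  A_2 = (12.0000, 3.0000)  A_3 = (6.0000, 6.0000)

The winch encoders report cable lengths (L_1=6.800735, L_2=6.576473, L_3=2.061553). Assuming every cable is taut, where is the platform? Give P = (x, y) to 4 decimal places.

(5.5000, 4.0000)

expand ‖A_i−P‖²=L_i² and subtract eq 1 (c_i ≔ ‖A_i‖²−L_i²)
c_1 = 144.0000+36.0000−46.2500 = 133.7500
eq1−eq2 → [0.0000  6.0000]·P = 24.0000
eq1−eq3 → [12.0000  0.0000]·P = 66.0000
2×2 solve → P = (5.5000, 4.0000)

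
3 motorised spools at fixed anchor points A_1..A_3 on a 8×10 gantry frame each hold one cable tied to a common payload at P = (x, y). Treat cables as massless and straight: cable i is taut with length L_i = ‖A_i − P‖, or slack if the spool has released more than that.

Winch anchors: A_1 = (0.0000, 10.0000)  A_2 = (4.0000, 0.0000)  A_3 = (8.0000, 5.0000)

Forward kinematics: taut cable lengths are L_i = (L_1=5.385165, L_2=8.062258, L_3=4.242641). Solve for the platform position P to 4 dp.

(5.0000, 8.0000)

each cable: (A_i−P)·(A_i−P) = L_i²; let k_i = ‖A_i‖²−L_i²
k_1 = 0.0000+100.0000−29.0000 = 71.0000
row 1: -8.0000x + 20.0000y = 120.0000  (k_2=-49.0000)
row 2: -16.0000x + 10.0000y = 0.0000  (k_3=71.0000)
Cramer on rows 1–2 → x = 5.0000, y = 8.0000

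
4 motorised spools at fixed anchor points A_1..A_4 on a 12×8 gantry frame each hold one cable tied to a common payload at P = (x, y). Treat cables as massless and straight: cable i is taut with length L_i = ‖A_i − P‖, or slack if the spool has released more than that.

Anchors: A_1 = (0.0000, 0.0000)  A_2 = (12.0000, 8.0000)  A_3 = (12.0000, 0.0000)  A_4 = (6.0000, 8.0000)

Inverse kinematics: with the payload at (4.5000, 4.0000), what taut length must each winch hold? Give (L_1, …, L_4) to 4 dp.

L_1: Δ = A_1−P = (-4.5000, -4.0000) → ‖Δ‖ = √36.2500 = 6.0208
L_2: Δ = A_2−P = (7.5000, 4.0000) → ‖Δ‖ = √72.2500 = 8.5000
L_3: Δ = A_3−P = (7.5000, -4.0000) → ‖Δ‖ = √72.2500 = 8.5000
L_4: Δ = A_4−P = (1.5000, 4.0000) → ‖Δ‖ = √18.2500 = 4.2720

(6.0208, 8.5000, 8.5000, 4.2720)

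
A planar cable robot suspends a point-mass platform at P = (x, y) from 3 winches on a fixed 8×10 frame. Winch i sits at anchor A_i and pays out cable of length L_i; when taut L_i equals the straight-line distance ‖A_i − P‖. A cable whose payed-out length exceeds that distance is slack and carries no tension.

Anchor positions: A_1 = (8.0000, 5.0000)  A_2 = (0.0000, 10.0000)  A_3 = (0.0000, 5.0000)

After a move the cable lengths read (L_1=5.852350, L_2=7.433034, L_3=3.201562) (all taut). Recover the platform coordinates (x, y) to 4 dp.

each cable: (A_i−P)·(A_i−P) = L_i²; let k_i = ‖A_i‖²−L_i²
k_1 = 64.0000+25.0000−34.2500 = 54.7500
row 1: 16.0000x − 10.0000y = 10.0000  (k_2=44.7500)
row 2: 16.0000x + 0.0000y = 40.0000  (k_3=14.7500)
Cramer on rows 1–2 → x = 2.5000, y = 3.0000

(2.5000, 3.0000)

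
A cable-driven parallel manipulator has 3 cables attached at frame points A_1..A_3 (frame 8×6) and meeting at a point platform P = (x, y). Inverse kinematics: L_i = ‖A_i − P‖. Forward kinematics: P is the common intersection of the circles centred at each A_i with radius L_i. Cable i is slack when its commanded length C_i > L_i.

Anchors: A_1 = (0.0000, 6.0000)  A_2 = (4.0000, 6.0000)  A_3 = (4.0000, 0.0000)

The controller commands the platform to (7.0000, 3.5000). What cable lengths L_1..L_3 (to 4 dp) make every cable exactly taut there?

(7.4330, 3.9051, 4.6098)

cable 1: Δx=-7.0000, Δy=2.5000; L_1 = √(Δx²+Δy²) = 7.4330
cable 2: Δx=-3.0000, Δy=2.5000; L_2 = √(Δx²+Δy²) = 3.9051
cable 3: Δx=-3.0000, Δy=-3.5000; L_3 = √(Δx²+Δy²) = 4.6098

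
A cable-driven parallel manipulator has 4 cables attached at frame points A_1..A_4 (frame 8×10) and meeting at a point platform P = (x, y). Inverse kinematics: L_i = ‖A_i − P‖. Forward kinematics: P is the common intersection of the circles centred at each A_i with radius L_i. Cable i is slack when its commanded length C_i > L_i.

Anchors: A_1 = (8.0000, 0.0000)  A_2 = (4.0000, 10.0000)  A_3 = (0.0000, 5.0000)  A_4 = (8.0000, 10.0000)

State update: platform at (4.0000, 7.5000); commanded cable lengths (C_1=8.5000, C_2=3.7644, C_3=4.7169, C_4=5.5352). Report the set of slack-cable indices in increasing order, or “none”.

cable 1: L_1 = ‖A_1−P‖ = 8.5000;  C_1 = 8.5000 → taut
cable 2: L_2 = ‖A_2−P‖ = 2.5000;  C_2 = 3.7644 → slack
cable 3: L_3 = ‖A_3−P‖ = 4.7170;  C_3 = 4.7169 → taut
cable 4: L_4 = ‖A_4−P‖ = 4.7170;  C_4 = 5.5352 → slack

2, 4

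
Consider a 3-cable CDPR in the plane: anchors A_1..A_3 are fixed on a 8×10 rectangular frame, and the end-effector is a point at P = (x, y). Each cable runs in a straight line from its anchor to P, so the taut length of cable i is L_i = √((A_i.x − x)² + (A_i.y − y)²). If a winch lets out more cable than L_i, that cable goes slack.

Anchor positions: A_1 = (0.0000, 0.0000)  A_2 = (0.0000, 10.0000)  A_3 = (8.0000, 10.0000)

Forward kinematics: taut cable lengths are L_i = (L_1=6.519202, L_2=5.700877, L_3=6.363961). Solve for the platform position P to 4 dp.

(3.5000, 5.5000)

expand ‖A_i−P‖²=L_i² and subtract eq 1 (q_i ≔ ‖A_i‖²−L_i²)
q_1 = 0.0000+0.0000−42.5000 = -42.5000
eq1−eq2 → [0.0000  -20.0000]·P = -110.0000
eq1−eq3 → [-16.0000  -20.0000]·P = -166.0000
2×2 solve → P = (3.5000, 5.5000)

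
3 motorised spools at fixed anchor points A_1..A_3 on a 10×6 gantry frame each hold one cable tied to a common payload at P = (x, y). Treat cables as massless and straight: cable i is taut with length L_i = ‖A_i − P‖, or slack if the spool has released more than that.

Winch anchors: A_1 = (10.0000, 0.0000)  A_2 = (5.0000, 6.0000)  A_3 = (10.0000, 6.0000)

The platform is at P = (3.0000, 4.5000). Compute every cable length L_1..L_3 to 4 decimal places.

cable 1: Δx=7.0000, Δy=-4.5000; L_1 = √(Δx²+Δy²) = 8.3217
cable 2: Δx=2.0000, Δy=1.5000; L_2 = √(Δx²+Δy²) = 2.5000
cable 3: Δx=7.0000, Δy=1.5000; L_3 = √(Δx²+Δy²) = 7.1589

(8.3217, 2.5000, 7.1589)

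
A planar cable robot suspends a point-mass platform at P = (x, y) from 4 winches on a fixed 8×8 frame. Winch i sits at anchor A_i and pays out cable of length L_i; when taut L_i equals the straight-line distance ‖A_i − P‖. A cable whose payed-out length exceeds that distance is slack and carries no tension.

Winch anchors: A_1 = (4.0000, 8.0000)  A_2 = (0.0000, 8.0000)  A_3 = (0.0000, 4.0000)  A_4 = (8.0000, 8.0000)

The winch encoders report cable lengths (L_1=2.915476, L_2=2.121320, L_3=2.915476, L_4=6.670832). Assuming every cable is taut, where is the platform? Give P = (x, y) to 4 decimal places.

(1.5000, 6.5000)

each cable: (A_i−P)·(A_i−P) = L_i²; let c_i = ‖A_i‖²−L_i²
c_1 = 16.0000+64.0000−8.5000 = 71.5000
row 1: 8.0000x + 0.0000y = 12.0000  (c_2=59.5000)
row 2: 8.0000x + 8.0000y = 64.0000  (c_3=7.5000)
row 3: -8.0000x + 0.0000y = -12.0000  (c_4=83.5000)
Cramer on rows 1–2 → x = 1.5000, y = 6.5000
check cable 4: ‖A_4−P‖² = 44.5000 ≈ L_4² = 44.5000 ✓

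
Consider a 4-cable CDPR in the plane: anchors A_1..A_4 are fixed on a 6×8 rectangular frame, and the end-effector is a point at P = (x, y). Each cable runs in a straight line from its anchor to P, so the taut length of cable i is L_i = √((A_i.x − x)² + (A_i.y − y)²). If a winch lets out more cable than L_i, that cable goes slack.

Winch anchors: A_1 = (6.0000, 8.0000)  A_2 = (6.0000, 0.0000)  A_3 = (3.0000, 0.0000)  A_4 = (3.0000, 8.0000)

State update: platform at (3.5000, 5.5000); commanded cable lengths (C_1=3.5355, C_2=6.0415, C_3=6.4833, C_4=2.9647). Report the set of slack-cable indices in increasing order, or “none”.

3, 4

cable 1: L_1 = ‖A_1−P‖ = 3.5355;  C_1 = 3.5355 → taut
cable 2: L_2 = ‖A_2−P‖ = 6.0415;  C_2 = 6.0415 → taut
cable 3: L_3 = ‖A_3−P‖ = 5.5227;  C_3 = 6.4833 → slack
cable 4: L_4 = ‖A_4−P‖ = 2.5495;  C_4 = 2.9647 → slack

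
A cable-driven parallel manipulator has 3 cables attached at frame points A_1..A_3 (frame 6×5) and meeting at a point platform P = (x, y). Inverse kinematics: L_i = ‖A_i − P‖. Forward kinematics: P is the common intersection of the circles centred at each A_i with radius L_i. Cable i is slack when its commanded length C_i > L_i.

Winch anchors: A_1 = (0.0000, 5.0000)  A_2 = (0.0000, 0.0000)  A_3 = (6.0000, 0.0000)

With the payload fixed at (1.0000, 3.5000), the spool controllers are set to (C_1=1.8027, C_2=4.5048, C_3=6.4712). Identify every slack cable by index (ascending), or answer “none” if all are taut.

2, 3

i=1: geometric 1.8028 vs commanded 1.8027 ⇒ taut
i=2: geometric 3.6401 vs commanded 4.5048 ⇒ slack
i=3: geometric 6.1033 vs commanded 6.4712 ⇒ slack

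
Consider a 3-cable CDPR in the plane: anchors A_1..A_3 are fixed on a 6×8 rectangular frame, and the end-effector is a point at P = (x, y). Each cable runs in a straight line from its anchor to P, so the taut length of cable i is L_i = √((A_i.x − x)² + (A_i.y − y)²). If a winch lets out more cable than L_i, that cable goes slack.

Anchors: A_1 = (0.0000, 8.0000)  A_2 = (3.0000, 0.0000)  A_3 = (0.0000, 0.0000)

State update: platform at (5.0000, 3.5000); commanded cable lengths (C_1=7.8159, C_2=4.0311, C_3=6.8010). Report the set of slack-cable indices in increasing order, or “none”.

1, 3

i=1: geometric 6.7268 vs commanded 7.8159 ⇒ slack
i=2: geometric 4.0311 vs commanded 4.0311 ⇒ taut
i=3: geometric 6.1033 vs commanded 6.8010 ⇒ slack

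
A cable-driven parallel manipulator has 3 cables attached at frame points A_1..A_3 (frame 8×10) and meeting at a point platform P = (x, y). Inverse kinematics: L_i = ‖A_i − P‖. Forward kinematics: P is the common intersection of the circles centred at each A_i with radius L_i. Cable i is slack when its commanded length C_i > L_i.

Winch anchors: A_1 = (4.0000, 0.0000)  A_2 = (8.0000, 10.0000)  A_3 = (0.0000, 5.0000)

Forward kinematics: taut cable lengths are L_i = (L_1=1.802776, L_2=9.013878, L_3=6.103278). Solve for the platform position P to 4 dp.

circle eqns → linear via eq_j − eq_1; set c_j = A_j·A_j − L_j²
c_1 = 16.0000+0.0000−3.2500 = 12.7500
-8.0000·x − 20.0000·y = c_1−c_2 = -70.0000
8.0000·x − 10.0000·y = c_1−c_3 = 25.0000
solve first two rows → x=5.0000, y=1.5000

(5.0000, 1.5000)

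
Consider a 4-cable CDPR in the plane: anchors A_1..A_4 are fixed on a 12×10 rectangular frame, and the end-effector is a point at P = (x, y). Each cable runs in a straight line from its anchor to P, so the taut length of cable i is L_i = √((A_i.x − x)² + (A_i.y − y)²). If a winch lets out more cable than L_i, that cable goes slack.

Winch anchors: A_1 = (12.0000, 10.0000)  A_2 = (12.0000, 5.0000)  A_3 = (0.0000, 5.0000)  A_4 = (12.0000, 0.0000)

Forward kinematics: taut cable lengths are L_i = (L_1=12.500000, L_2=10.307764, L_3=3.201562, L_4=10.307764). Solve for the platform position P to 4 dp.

expand ‖A_i−P‖²=L_i² and subtract eq 1 (c_i ≔ ‖A_i‖²−L_i²)
c_1 = 144.0000+100.0000−156.2500 = 87.7500
eq1−eq2 → [0.0000  10.0000]·P = 25.0000
eq1−eq3 → [24.0000  10.0000]·P = 73.0000
eq1−eq4 → [0.0000  20.0000]·P = 50.0000
2×2 solve → P = (2.0000, 2.5000)
check cable 4: ‖A_4−P‖² = 106.2500 ≈ L_4² = 106.2500 ✓

(2.0000, 2.5000)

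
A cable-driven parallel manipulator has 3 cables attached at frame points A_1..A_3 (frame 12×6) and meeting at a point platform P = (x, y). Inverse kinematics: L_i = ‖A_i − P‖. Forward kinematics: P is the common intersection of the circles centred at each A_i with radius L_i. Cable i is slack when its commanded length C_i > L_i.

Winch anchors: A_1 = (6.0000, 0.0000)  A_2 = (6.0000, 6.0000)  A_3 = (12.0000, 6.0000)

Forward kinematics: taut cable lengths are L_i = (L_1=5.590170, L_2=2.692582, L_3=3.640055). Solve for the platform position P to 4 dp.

(8.5000, 5.0000)

each cable: (A_i−P)·(A_i−P) = L_i²; let c_i = ‖A_i‖²−L_i²
c_1 = 36.0000+0.0000−31.2500 = 4.7500
row 1: 0.0000x − 12.0000y = -60.0000  (c_2=64.7500)
row 2: -12.0000x − 12.0000y = -162.0000  (c_3=166.7500)
Cramer on rows 1–2 → x = 8.5000, y = 5.0000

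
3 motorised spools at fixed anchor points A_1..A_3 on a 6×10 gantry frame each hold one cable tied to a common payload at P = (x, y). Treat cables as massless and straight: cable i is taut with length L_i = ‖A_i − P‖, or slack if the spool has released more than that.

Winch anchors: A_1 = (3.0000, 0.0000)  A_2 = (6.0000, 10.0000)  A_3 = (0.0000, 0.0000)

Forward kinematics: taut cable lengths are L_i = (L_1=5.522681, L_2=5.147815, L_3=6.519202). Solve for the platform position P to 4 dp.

(3.5000, 5.5000)

each cable: (A_i−P)·(A_i−P) = L_i²; let k_i = ‖A_i‖²−L_i²
k_1 = 9.0000+0.0000−30.5000 = -21.5000
row 1: -6.0000x − 20.0000y = -131.0000  (k_2=109.5000)
row 2: 6.0000x + 0.0000y = 21.0000  (k_3=-42.5000)
Cramer on rows 1–2 → x = 3.5000, y = 5.5000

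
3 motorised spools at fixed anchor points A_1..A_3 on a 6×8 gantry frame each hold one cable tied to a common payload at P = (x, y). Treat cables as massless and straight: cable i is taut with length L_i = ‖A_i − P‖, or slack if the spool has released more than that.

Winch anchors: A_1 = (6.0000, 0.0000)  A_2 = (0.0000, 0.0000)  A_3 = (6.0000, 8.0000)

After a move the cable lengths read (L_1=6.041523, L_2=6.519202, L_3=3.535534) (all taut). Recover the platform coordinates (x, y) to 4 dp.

(3.5000, 5.5000)

each cable: (A_i−P)·(A_i−P) = L_i²; let c_i = ‖A_i‖²−L_i²
c_1 = 36.0000+0.0000−36.5000 = -0.5000
row 1: 12.0000x + 0.0000y = 42.0000  (c_2=-42.5000)
row 2: 0.0000x − 16.0000y = -88.0000  (c_3=87.5000)
Cramer on rows 1–2 → x = 3.5000, y = 5.5000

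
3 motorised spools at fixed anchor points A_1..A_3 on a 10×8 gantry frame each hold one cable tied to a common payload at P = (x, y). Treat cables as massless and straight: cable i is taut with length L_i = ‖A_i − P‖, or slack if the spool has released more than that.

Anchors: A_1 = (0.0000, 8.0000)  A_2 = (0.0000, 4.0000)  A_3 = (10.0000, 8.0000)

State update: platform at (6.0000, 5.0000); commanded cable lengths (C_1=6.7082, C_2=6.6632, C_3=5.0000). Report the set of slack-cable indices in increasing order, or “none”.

2

i=1: geometric 6.7082 vs commanded 6.7082 ⇒ taut
i=2: geometric 6.0828 vs commanded 6.6632 ⇒ slack
i=3: geometric 5.0000 vs commanded 5.0000 ⇒ taut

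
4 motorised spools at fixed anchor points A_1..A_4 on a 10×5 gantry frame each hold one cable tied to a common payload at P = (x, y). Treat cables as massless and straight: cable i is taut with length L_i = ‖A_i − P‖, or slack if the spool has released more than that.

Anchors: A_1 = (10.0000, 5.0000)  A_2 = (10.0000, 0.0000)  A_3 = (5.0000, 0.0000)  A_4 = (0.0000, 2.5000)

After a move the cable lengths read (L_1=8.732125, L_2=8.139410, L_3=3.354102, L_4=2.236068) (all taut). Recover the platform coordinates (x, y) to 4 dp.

each cable: (A_i−P)·(A_i−P) = L_i²; let c_i = ‖A_i‖²−L_i²
c_1 = 100.0000+25.0000−76.2500 = 48.7500
row 1: 0.0000x + 10.0000y = 15.0000  (c_2=33.7500)
row 2: 10.0000x + 10.0000y = 35.0000  (c_3=13.7500)
row 3: 20.0000x + 5.0000y = 47.5000  (c_4=1.2500)
Cramer on rows 1–2 → x = 2.0000, y = 1.5000
check cable 4: ‖A_4−P‖² = 5.0000 ≈ L_4² = 5.0000 ✓

(2.0000, 1.5000)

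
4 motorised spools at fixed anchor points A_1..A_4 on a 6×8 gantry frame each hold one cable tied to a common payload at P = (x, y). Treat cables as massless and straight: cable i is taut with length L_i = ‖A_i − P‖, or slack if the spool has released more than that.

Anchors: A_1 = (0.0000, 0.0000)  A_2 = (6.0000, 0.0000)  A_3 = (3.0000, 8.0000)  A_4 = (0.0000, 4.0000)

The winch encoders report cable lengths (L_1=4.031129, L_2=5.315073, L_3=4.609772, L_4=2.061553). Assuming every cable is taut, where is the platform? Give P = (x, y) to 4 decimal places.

(2.0000, 3.5000)

expand ‖A_i−P‖²=L_i² and subtract eq 1 (k_i ≔ ‖A_i‖²−L_i²)
k_1 = 0.0000+0.0000−16.2500 = -16.2500
eq1−eq2 → [-12.0000  0.0000]·P = -24.0000
eq1−eq3 → [-6.0000  -16.0000]·P = -68.0000
eq1−eq4 → [0.0000  -8.0000]·P = -28.0000
2×2 solve → P = (2.0000, 3.5000)
check cable 4: ‖A_4−P‖² = 4.2500 ≈ L_4² = 4.2500 ✓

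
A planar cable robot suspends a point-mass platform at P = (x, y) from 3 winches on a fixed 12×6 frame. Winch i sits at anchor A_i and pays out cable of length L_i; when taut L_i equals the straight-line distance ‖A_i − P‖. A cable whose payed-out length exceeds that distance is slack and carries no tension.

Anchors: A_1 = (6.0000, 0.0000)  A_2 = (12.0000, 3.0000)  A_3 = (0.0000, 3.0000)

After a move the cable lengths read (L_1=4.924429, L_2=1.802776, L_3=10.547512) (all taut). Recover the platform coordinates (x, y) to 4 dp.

each cable: (A_i−P)·(A_i−P) = L_i²; let q_i = ‖A_i‖²−L_i²
q_1 = 36.0000+0.0000−24.2500 = 11.7500
row 1: -12.0000x − 6.0000y = -138.0000  (q_2=149.7500)
row 2: 12.0000x − 6.0000y = 114.0000  (q_3=-102.2500)
Cramer on rows 1–2 → x = 10.5000, y = 2.0000

(10.5000, 2.0000)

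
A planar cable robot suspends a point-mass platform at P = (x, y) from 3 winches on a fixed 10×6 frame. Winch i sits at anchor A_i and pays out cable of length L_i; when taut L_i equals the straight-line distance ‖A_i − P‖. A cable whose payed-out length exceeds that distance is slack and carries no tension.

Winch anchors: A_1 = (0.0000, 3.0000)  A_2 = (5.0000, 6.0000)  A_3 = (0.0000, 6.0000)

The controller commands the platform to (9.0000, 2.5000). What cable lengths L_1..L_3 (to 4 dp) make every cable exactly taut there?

(9.0139, 5.3151, 9.6566)

L_1 = √((0.0000−9.0000)² + (3.0000−2.5000)²) = 9.0139
L_2 = √((5.0000−9.0000)² + (6.0000−2.5000)²) = 5.3151
L_3 = √((0.0000−9.0000)² + (6.0000−2.5000)²) = 9.6566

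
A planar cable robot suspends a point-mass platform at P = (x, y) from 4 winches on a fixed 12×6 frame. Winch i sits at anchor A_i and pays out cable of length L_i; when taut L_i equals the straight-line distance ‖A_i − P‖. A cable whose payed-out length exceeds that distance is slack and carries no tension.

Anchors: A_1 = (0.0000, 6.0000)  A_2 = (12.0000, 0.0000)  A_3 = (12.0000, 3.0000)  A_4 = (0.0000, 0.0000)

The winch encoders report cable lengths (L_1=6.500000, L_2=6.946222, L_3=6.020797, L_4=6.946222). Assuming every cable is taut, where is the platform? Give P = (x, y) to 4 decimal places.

each cable: (A_i−P)·(A_i−P) = L_i²; let q_i = ‖A_i‖²−L_i²
q_1 = 0.0000+36.0000−42.2500 = -6.2500
row 1: -24.0000x + 12.0000y = -102.0000  (q_2=95.7500)
row 2: -24.0000x + 6.0000y = -123.0000  (q_3=116.7500)
row 3: 0.0000x + 12.0000y = 42.0000  (q_4=-48.2500)
Cramer on rows 1–2 → x = 6.0000, y = 3.5000
check cable 4: ‖A_4−P‖² = 48.2500 ≈ L_4² = 48.2500 ✓

(6.0000, 3.5000)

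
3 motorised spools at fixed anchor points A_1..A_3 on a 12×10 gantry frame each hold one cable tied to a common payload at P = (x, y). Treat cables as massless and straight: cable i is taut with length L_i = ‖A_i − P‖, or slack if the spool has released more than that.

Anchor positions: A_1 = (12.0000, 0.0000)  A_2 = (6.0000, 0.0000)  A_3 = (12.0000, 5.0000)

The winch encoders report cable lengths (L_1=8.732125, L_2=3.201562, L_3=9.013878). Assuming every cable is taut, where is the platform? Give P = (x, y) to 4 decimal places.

each cable: (A_i−P)·(A_i−P) = L_i²; let q_i = ‖A_i‖²−L_i²
q_1 = 144.0000+0.0000−76.2500 = 67.7500
row 1: 12.0000x + 0.0000y = 42.0000  (q_2=25.7500)
row 2: 0.0000x − 10.0000y = -20.0000  (q_3=87.7500)
Cramer on rows 1–2 → x = 3.5000, y = 2.0000

(3.5000, 2.0000)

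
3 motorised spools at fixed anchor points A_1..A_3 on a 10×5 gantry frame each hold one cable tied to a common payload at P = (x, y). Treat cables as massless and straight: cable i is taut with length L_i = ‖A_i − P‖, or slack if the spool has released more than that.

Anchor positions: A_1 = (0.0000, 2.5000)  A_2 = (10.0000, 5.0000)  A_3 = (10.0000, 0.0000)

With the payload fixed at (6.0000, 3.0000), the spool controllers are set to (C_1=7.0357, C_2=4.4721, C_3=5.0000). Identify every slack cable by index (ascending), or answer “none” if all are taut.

cable 1: L_1 = ‖A_1−P‖ = 6.0208;  C_1 = 7.0357 → slack
cable 2: L_2 = ‖A_2−P‖ = 4.4721;  C_2 = 4.4721 → taut
cable 3: L_3 = ‖A_3−P‖ = 5.0000;  C_3 = 5.0000 → taut

1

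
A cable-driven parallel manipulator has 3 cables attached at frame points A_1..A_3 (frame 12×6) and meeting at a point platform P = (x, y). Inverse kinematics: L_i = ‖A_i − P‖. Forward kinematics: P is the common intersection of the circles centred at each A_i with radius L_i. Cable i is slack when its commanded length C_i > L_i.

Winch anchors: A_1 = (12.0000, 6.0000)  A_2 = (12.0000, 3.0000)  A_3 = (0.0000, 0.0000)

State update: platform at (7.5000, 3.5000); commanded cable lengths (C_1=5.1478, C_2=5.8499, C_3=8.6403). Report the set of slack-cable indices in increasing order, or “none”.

cable 1: √((4.5000)²+(2.5000)²)=5.1478, C_1=5.1478: taut
cable 2: √((4.5000)²+(-0.5000)²)=4.5277, C_2=5.8499: slack
cable 3: √((-7.5000)²+(-3.5000)²)=8.2765, C_3=8.6403: slack

2, 3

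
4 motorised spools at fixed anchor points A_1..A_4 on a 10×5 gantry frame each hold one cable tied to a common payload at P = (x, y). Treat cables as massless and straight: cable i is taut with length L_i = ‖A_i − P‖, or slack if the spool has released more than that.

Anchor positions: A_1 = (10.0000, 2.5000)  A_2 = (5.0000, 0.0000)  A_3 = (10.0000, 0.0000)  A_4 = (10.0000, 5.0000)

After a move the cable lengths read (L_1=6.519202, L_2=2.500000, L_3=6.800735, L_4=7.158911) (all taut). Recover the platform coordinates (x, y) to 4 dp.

(3.5000, 2.0000)

expand ‖A_i−P‖²=L_i² and subtract eq 1 (k_i ≔ ‖A_i‖²−L_i²)
k_1 = 100.0000+6.2500−42.5000 = 63.7500
eq1−eq2 → [10.0000  5.0000]·P = 45.0000
eq1−eq3 → [0.0000  5.0000]·P = 10.0000
eq1−eq4 → [0.0000  -5.0000]·P = -10.0000
2×2 solve → P = (3.5000, 2.0000)
check cable 4: ‖A_4−P‖² = 51.2500 ≈ L_4² = 51.2500 ✓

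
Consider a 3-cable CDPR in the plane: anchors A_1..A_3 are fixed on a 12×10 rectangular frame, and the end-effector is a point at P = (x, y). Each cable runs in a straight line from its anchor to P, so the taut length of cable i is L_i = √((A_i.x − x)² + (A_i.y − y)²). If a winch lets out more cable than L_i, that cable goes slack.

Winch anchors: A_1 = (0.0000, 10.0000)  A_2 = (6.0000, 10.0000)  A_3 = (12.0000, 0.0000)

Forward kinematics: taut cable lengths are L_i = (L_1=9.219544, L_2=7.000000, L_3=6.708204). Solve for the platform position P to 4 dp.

expand ‖A_i−P‖²=L_i² and subtract eq 1 (k_i ≔ ‖A_i‖²−L_i²)
k_1 = 0.0000+100.0000−85.0000 = 15.0000
eq1−eq2 → [-12.0000  0.0000]·P = -72.0000
eq1−eq3 → [-24.0000  20.0000]·P = -84.0000
2×2 solve → P = (6.0000, 3.0000)

(6.0000, 3.0000)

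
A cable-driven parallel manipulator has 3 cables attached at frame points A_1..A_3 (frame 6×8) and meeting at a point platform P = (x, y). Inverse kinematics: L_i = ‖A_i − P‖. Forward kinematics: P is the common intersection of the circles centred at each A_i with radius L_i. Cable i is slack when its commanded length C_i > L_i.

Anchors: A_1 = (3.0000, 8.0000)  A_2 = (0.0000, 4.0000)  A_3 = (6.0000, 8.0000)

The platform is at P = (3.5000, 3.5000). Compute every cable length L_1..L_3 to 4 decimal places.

(4.5277, 3.5355, 5.1478)

L_1 = √((3.0000−3.5000)² + (8.0000−3.5000)²) = 4.5277
L_2 = √((0.0000−3.5000)² + (4.0000−3.5000)²) = 3.5355
L_3 = √((6.0000−3.5000)² + (8.0000−3.5000)²) = 5.1478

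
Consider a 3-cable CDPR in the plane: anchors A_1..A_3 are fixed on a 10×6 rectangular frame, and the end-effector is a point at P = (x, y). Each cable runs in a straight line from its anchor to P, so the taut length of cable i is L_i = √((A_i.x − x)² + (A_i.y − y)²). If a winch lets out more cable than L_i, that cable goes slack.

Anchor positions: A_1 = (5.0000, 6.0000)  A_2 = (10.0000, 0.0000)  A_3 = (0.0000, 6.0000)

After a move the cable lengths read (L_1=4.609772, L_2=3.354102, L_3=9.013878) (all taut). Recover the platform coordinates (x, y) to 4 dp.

(8.5000, 3.0000)

each cable: (A_i−P)·(A_i−P) = L_i²; let k_i = ‖A_i‖²−L_i²
k_1 = 25.0000+36.0000−21.2500 = 39.7500
row 1: -10.0000x + 12.0000y = -49.0000  (k_2=88.7500)
row 2: 10.0000x + 0.0000y = 85.0000  (k_3=-45.2500)
Cramer on rows 1–2 → x = 8.5000, y = 3.0000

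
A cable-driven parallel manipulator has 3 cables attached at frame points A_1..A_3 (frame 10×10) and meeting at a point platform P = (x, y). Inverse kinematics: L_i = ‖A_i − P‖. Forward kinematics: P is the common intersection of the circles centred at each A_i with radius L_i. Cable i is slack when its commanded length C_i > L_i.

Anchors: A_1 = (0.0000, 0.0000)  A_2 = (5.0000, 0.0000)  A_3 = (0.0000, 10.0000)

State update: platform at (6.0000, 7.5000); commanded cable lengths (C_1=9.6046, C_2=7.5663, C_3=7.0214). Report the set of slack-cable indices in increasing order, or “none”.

3

cable 1: √((-6.0000)²+(-7.5000)²)=9.6047, C_1=9.6046: taut
cable 2: √((-1.0000)²+(-7.5000)²)=7.5664, C_2=7.5663: taut
cable 3: √((-6.0000)²+(2.5000)²)=6.5000, C_3=7.0214: slack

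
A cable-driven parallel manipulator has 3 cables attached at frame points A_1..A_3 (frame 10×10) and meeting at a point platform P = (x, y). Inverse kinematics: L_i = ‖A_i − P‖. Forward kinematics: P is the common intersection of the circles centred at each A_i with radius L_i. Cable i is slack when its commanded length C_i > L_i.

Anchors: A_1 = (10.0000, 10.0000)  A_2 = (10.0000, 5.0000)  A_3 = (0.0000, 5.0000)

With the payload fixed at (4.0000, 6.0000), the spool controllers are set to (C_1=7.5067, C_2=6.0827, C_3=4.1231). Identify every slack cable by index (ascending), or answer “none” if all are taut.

cable 1: L_1 = ‖A_1−P‖ = 7.2111;  C_1 = 7.5067 → slack
cable 2: L_2 = ‖A_2−P‖ = 6.0828;  C_2 = 6.0827 → taut
cable 3: L_3 = ‖A_3−P‖ = 4.1231;  C_3 = 4.1231 → taut

1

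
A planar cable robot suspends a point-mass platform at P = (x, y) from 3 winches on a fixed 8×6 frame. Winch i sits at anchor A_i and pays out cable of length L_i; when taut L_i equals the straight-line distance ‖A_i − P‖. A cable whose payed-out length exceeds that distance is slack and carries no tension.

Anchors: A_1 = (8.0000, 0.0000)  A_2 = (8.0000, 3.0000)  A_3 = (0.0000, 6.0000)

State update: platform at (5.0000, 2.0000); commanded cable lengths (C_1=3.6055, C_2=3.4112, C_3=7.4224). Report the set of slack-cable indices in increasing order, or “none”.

i=1: geometric 3.6056 vs commanded 3.6055 ⇒ taut
i=2: geometric 3.1623 vs commanded 3.4112 ⇒ slack
i=3: geometric 6.4031 vs commanded 7.4224 ⇒ slack

2, 3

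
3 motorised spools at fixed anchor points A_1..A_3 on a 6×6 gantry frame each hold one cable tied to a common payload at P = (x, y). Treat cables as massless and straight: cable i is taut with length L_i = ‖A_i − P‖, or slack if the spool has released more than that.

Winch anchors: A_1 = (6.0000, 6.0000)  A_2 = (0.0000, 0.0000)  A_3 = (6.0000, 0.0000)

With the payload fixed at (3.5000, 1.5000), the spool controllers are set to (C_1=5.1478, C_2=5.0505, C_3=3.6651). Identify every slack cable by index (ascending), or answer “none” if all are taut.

i=1: geometric 5.1478 vs commanded 5.1478 ⇒ taut
i=2: geometric 3.8079 vs commanded 5.0505 ⇒ slack
i=3: geometric 2.9155 vs commanded 3.6651 ⇒ slack

2, 3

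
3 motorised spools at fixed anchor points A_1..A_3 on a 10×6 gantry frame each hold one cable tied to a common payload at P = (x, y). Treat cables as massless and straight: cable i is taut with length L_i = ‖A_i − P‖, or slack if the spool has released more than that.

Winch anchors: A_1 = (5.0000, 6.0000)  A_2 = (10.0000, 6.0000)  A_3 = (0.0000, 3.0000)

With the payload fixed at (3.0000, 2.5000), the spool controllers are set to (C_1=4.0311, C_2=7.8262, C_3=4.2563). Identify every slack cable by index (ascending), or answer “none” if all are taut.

cable 1: √((2.0000)²+(3.5000)²)=4.0311, C_1=4.0311: taut
cable 2: √((7.0000)²+(3.5000)²)=7.8262, C_2=7.8262: taut
cable 3: √((-3.0000)²+(0.5000)²)=3.0414, C_3=4.2563: slack

3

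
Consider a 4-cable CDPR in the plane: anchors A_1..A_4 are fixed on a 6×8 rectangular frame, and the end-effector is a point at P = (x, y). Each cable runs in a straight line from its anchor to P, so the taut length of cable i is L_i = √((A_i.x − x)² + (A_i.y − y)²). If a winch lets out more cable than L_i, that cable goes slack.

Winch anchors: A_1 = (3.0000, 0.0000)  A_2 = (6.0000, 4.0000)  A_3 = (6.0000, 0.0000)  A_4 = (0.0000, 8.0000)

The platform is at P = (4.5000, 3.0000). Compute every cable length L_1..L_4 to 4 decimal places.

L_1 = √((3.0000−4.5000)² + (0.0000−3.0000)²) = 3.3541
L_2 = √((6.0000−4.5000)² + (4.0000−3.0000)²) = 1.8028
L_3 = √((6.0000−4.5000)² + (0.0000−3.0000)²) = 3.3541
L_4 = √((0.0000−4.5000)² + (8.0000−3.0000)²) = 6.7268

(3.3541, 1.8028, 3.3541, 6.7268)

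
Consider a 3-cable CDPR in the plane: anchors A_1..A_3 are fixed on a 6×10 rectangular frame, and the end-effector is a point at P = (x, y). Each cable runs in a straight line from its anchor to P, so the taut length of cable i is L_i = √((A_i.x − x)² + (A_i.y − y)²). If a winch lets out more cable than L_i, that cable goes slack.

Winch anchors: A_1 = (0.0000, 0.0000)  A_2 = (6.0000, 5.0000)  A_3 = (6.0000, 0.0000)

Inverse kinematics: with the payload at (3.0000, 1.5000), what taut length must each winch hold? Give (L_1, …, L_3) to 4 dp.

(3.3541, 4.6098, 3.3541)

cable 1: Δx=-3.0000, Δy=-1.5000; L_1 = √(Δx²+Δy²) = 3.3541
cable 2: Δx=3.0000, Δy=3.5000; L_2 = √(Δx²+Δy²) = 4.6098
cable 3: Δx=3.0000, Δy=-1.5000; L_3 = √(Δx²+Δy²) = 3.3541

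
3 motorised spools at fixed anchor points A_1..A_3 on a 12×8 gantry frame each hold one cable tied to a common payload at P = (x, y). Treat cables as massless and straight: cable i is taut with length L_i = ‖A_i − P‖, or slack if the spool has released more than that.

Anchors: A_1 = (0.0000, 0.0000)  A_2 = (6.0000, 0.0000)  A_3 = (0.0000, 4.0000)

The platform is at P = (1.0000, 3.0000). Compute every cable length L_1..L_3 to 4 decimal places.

cable 1: Δx=-1.0000, Δy=-3.0000; L_1 = √(Δx²+Δy²) = 3.1623
cable 2: Δx=5.0000, Δy=-3.0000; L_2 = √(Δx²+Δy²) = 5.8310
cable 3: Δx=-1.0000, Δy=1.0000; L_3 = √(Δx²+Δy²) = 1.4142

(3.1623, 5.8310, 1.4142)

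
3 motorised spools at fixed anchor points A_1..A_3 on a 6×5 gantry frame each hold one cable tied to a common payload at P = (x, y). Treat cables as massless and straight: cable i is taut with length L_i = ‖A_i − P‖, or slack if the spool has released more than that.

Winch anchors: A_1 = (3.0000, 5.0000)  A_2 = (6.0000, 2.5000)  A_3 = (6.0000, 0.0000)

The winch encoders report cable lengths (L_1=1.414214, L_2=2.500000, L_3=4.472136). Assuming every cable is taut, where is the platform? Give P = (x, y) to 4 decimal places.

circle eqns → linear via eq_j − eq_1; set k_j = A_j·A_j − L_j²
k_1 = 9.0000+25.0000−2.0000 = 32.0000
-6.0000·x + 5.0000·y = k_1−k_2 = -4.0000
-6.0000·x + 10.0000·y = k_1−k_3 = 16.0000
solve first two rows → x=4.0000, y=4.0000

(4.0000, 4.0000)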